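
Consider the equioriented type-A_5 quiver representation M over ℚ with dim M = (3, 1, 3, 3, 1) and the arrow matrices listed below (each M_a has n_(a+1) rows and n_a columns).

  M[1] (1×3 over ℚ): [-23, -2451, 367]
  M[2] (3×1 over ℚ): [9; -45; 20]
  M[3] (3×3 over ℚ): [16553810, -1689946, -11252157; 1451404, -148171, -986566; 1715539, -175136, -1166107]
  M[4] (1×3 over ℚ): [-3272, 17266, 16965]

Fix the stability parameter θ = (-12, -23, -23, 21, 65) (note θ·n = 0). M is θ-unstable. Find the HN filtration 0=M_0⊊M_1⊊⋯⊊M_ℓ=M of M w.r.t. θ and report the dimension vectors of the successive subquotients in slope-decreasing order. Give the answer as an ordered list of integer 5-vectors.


Interval decomposition of M: I[1,1]^2, I[1,5], I[3,4]^2.
HN type (ℓ=5): μ^(1)=65; μ^(2)=21; μ^(3)=-12; μ^(4)=-58/3; μ^(5)=-23

((0, 0, 0, 0, 1); (0, 0, 0, 3, 0); (2, 0, 0, 0, 0); (1, 1, 1, 0, 0); (0, 0, 2, 0, 0))


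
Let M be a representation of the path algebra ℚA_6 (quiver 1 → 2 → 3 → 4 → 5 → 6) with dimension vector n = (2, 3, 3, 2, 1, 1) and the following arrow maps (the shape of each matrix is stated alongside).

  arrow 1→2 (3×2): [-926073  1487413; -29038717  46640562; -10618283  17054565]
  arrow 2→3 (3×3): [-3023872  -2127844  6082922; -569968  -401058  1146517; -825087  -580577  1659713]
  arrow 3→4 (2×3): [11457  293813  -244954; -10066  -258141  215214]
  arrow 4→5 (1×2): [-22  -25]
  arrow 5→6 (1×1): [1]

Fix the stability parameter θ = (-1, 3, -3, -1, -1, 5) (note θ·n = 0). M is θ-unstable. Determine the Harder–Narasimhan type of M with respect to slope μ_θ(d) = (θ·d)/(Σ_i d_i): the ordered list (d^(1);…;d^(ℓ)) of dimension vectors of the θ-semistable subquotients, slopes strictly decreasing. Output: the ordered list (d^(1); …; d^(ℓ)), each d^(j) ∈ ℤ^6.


Via rank(M_{q-1}∘⋯∘M_p): M ≅ I[1,4], I[1,6], I[2,2], I[3,3].
μ_θ-semistable layers: μ^(1)=5; μ^(2)=3; μ^(3)=-1/3; μ^(4)=-1/2; μ^(5)=-1; μ^(6)=-3

((0, 0, 0, 0, 0, 1); (0, 1, 0, 0, 0, 0); (0, 1, 1, 1, 0, 0); (0, 1, 1, 1, 1, 0); (2, 0, 0, 0, 0, 0); (0, 0, 1, 0, 0, 0))


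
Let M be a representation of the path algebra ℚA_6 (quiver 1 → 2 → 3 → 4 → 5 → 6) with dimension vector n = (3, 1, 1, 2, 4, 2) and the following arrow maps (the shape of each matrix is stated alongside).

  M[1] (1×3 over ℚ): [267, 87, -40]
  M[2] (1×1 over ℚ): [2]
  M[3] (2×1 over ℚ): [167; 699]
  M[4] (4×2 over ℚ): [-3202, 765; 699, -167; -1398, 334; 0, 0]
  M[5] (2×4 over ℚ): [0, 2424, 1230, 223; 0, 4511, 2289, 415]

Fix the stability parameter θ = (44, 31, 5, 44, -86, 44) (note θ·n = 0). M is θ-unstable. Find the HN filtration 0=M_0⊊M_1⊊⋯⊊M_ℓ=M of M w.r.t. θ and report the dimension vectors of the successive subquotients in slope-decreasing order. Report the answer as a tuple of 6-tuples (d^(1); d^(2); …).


Barcode: M ≅ I[1,1]^2, I[1,5], I[4,6], I[5,5], I[5,6]. HN layers by μ_θ (4 steps, strictly decreasing):
  μ^(1)=44; μ^(2)=38/5; μ^(3)=-21; μ^(4)=-86

((2, 0, 0, 0, 0, 2); (1, 1, 1, 1, 1, 0); (0, 0, 0, 1, 1, 0); (0, 0, 0, 0, 2, 0))


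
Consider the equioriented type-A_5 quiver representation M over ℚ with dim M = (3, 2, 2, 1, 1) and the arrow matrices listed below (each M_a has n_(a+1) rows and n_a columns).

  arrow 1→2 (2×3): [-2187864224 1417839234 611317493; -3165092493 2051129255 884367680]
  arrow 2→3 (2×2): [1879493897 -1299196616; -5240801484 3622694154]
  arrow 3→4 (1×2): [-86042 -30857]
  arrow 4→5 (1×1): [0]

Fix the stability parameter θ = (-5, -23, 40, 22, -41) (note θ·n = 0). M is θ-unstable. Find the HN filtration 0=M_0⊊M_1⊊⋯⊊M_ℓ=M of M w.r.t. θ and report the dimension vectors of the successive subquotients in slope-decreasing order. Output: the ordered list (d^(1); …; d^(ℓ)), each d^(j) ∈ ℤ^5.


Via rank(M_{q-1}∘⋯∘M_p): M ≅ I[1,1], I[1,3], I[1,4], I[5,5].
μ_θ-semistable layers: μ^(1)=40; μ^(2)=31; μ^(3)=-5; μ^(4)=-14; μ^(5)=-41

((0, 0, 1, 0, 0); (0, 0, 1, 1, 0); (1, 0, 0, 0, 0); (2, 2, 0, 0, 0); (0, 0, 0, 0, 1))


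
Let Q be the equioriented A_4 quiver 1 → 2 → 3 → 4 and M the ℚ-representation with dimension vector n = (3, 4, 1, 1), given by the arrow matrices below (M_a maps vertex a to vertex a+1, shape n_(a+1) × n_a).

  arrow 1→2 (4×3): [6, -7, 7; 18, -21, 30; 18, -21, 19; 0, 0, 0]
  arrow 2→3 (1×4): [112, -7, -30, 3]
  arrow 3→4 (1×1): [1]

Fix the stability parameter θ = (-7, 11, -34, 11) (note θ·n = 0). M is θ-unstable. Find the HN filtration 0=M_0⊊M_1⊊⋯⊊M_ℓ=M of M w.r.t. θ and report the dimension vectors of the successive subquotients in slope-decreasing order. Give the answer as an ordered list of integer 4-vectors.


Via rank(M_{q-1}∘⋯∘M_p): M ≅ I[1,1], I[1,2], I[1,4], I[2,2]^2.
μ_θ-semistable layers: μ^(1)=11; μ^(2)=-7; μ^(3)=-10

((0, 3, 0, 1); (2, 0, 0, 0); (1, 1, 1, 0))


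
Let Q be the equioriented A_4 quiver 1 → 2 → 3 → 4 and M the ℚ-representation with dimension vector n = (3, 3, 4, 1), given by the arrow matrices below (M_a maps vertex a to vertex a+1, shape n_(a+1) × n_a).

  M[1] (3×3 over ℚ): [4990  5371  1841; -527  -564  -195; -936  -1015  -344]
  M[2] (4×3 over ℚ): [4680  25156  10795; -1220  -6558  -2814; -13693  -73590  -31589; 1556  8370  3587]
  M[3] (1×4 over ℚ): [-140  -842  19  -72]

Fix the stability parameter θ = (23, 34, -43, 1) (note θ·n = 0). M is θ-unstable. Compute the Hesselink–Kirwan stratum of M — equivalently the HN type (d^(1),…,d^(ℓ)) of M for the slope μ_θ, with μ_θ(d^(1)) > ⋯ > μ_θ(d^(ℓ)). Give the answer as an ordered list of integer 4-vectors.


Barcode: M ≅ I[1,3]^2, I[1,4], I[3,3]. HN layers by μ_θ (3 steps, strictly decreasing):
  μ^(1)=14/3; μ^(2)=15/4; μ^(3)=-43

((2, 2, 2, 0); (1, 1, 1, 1); (0, 0, 1, 0))


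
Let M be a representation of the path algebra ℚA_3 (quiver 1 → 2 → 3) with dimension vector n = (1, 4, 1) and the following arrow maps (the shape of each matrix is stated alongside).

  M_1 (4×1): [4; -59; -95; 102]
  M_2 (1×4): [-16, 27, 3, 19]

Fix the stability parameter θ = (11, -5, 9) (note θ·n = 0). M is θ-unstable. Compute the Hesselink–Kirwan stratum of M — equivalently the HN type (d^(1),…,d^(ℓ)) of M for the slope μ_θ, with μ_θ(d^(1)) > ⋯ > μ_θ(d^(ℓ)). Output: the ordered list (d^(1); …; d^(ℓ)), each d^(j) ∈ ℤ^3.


Via rank(M_{q-1}∘⋯∘M_p): M ≅ I[1,3], I[2,2]^3.
μ_θ-semistable layers: μ^(1)=9; μ^(2)=3; μ^(3)=-5

((0, 0, 1); (1, 1, 0); (0, 3, 0))


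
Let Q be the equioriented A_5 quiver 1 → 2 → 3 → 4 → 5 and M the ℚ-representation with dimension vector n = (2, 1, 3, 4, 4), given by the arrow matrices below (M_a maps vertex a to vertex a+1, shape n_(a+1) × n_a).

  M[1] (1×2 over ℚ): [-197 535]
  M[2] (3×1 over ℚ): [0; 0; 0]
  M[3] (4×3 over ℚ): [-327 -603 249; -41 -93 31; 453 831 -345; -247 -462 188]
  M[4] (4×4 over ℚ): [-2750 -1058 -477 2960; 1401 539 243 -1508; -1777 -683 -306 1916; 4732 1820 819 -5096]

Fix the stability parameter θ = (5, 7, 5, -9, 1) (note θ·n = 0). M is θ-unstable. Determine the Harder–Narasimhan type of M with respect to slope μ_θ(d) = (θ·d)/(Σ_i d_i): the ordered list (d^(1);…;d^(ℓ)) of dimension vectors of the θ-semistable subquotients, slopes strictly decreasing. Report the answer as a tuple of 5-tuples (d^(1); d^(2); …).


Interval decomposition of M: I[1,1], I[1,2], I[3,3], I[3,4], I[3,5], I[4,4], I[4,5], I[5,5]^2.
HN type (ℓ=5): μ^(1)=7; μ^(2)=5; μ^(3)=1; μ^(4)=-2; μ^(5)=-9

((0, 1, 0, 0, 0); (2, 0, 1, 0, 0); (0, 0, 0, 0, 4); (0, 0, 2, 2, 0); (0, 0, 0, 2, 0))


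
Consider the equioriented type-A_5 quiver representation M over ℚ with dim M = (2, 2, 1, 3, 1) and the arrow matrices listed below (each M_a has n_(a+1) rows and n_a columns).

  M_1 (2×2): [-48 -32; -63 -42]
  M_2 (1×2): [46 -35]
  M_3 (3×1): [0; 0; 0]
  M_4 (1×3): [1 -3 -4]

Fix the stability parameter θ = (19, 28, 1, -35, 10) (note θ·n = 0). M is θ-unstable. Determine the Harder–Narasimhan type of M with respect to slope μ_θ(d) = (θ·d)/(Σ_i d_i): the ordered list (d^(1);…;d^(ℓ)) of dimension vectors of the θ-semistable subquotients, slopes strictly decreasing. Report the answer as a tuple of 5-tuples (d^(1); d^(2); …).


Via rank(M_{q-1}∘⋯∘M_p): M ≅ I[1,1], I[1,3], I[2,2], I[4,4]^2, I[4,5].
μ_θ-semistable layers: μ^(1)=28; μ^(2)=19; μ^(3)=16; μ^(4)=10; μ^(5)=-35

((0, 1, 0, 0, 0); (1, 0, 0, 0, 0); (1, 1, 1, 0, 0); (0, 0, 0, 0, 1); (0, 0, 0, 3, 0))


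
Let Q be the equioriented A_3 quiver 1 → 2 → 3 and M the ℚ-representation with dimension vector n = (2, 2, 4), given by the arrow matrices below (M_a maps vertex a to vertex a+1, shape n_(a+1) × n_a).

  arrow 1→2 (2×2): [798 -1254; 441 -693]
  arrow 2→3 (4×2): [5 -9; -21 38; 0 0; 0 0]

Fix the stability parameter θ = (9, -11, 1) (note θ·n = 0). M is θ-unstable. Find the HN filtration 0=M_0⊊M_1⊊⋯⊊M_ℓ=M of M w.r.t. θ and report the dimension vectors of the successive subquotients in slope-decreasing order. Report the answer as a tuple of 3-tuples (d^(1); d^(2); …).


Barcode: M ≅ I[1,1], I[1,3], I[2,3], I[3,3]^2. HN layers by μ_θ (4 steps, strictly decreasing):
  μ^(1)=9; μ^(2)=1; μ^(3)=-1; μ^(4)=-11

((1, 0, 0); (0, 0, 4); (1, 1, 0); (0, 1, 0))


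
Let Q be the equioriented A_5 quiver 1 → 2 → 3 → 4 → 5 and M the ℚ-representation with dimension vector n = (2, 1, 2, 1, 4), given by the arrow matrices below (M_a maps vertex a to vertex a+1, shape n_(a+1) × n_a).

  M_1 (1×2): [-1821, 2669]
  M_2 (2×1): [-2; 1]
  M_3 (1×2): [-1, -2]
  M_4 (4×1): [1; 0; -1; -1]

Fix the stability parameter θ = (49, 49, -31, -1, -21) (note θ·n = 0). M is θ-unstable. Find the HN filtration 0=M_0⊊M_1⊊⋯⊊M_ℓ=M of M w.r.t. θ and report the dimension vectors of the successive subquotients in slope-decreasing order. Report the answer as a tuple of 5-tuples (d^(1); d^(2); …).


Barcode: M ≅ I[1,1], I[1,3], I[3,5], I[5,5]^3. HN layers by μ_θ (5 steps, strictly decreasing):
  μ^(1)=49; μ^(2)=67/3; μ^(3)=-11; μ^(4)=-21; μ^(5)=-31

((1, 0, 0, 0, 0); (1, 1, 1, 0, 0); (0, 0, 0, 1, 1); (0, 0, 0, 0, 3); (0, 0, 1, 0, 0))


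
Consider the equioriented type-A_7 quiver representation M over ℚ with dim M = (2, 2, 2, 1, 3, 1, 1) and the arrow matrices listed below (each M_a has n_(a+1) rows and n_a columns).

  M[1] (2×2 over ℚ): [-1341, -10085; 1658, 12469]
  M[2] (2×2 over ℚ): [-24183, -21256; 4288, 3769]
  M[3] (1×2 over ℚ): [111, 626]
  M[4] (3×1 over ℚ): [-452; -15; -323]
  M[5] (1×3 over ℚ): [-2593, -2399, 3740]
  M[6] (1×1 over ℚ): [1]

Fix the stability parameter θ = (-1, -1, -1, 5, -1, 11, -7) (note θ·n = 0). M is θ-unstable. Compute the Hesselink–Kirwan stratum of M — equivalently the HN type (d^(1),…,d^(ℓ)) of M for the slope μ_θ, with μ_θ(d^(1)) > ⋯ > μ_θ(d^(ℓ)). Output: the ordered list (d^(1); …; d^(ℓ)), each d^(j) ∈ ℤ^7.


Via rank(M_{q-1}∘⋯∘M_p): M ≅ I[1,3], I[1,7], I[5,5]^2.
μ_θ-semistable layers: μ^(1)=2; μ^(2)=-1

((0, 0, 0, 1, 1, 1, 1); (2, 2, 2, 0, 2, 0, 0))


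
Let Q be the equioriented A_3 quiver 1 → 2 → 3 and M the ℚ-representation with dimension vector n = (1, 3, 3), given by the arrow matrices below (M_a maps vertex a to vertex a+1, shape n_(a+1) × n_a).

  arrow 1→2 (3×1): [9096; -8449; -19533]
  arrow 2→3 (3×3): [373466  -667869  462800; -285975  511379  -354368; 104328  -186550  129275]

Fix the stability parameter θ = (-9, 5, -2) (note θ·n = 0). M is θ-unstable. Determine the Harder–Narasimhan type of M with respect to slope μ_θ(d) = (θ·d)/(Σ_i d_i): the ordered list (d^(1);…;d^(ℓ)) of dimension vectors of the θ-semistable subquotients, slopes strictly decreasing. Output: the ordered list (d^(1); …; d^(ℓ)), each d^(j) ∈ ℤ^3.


Interval decomposition of M: I[1,3], I[2,3]^2.
HN type (ℓ=2): μ^(1)=3/2; μ^(2)=-9

((0, 3, 3); (1, 0, 0))


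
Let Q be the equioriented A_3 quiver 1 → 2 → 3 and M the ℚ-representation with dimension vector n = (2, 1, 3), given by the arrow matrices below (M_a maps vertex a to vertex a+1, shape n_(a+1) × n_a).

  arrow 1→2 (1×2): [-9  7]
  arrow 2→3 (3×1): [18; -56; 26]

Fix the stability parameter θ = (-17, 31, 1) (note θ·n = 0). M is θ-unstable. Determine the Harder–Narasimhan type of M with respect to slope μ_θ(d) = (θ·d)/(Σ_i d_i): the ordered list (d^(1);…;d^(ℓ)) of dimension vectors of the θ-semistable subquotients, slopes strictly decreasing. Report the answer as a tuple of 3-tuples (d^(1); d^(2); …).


Barcode: M ≅ I[1,1], I[1,3], I[3,3]^2. HN layers by μ_θ (3 steps, strictly decreasing):
  μ^(1)=16; μ^(2)=1; μ^(3)=-17

((0, 1, 1); (0, 0, 2); (2, 0, 0))


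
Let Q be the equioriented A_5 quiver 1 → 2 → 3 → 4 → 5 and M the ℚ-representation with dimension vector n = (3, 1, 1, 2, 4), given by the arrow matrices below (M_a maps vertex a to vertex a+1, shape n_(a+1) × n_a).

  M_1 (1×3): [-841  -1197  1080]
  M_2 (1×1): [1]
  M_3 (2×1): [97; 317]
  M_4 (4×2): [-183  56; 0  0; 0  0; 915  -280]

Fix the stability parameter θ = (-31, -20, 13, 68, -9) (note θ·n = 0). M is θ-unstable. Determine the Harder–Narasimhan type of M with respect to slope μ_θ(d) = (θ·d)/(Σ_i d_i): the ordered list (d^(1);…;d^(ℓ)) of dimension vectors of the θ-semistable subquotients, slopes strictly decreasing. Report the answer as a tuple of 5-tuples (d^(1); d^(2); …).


Via rank(M_{q-1}∘⋯∘M_p): M ≅ I[1,1]^2, I[1,5], I[4,4], I[5,5]^3.
μ_θ-semistable layers: μ^(1)=68; μ^(2)=59/2; μ^(3)=13; μ^(4)=-9; μ^(5)=-20; μ^(6)=-31

((0, 0, 0, 1, 0); (0, 0, 0, 1, 1); (0, 0, 1, 0, 0); (0, 0, 0, 0, 3); (0, 1, 0, 0, 0); (3, 0, 0, 0, 0))


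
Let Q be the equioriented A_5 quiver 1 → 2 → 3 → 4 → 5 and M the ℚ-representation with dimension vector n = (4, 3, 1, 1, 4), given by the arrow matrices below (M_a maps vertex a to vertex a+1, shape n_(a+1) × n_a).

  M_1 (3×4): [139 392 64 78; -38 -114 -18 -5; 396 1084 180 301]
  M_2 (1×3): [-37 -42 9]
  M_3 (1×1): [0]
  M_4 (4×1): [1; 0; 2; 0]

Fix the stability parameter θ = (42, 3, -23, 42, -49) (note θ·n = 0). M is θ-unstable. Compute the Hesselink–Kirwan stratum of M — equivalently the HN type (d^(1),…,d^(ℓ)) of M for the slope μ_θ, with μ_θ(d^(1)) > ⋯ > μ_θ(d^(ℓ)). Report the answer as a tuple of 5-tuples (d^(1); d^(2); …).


Via rank(M_{q-1}∘⋯∘M_p): M ≅ I[1,1], I[1,2]^2, I[1,3], I[4,5], I[5,5]^3.
μ_θ-semistable layers: μ^(1)=42; μ^(2)=45/2; μ^(3)=22/3; μ^(4)=-7/2; μ^(5)=-49

((1, 0, 0, 0, 0); (2, 2, 0, 0, 0); (1, 1, 1, 0, 0); (0, 0, 0, 1, 1); (0, 0, 0, 0, 3))


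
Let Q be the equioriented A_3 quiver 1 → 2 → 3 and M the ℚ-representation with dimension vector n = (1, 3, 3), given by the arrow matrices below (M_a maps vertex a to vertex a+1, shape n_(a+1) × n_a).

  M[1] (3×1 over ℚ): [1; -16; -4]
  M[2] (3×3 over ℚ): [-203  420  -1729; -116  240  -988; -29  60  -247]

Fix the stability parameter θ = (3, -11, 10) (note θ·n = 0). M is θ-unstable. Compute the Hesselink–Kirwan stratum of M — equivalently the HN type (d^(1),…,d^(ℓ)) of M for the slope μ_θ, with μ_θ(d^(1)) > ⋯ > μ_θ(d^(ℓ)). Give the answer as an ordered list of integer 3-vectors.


Barcode: M ≅ I[1,3], I[2,2]^2, I[3,3]^2. HN layers by μ_θ (3 steps, strictly decreasing):
  μ^(1)=10; μ^(2)=-4; μ^(3)=-11

((0, 0, 3); (1, 1, 0); (0, 2, 0))


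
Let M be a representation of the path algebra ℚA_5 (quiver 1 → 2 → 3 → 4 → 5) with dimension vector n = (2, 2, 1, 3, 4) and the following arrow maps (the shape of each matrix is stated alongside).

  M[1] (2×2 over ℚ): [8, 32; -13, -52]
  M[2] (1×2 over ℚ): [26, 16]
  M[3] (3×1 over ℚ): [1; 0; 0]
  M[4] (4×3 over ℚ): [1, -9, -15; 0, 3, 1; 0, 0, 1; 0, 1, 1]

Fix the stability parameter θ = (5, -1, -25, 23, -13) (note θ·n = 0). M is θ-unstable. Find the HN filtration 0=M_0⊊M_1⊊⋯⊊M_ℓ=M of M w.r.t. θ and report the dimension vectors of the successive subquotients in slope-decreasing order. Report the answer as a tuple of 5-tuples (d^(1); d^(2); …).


Barcode: M ≅ I[1,1], I[1,2], I[2,5], I[4,5]^2, I[5,5]. HN layers by μ_θ (3 steps, strictly decreasing):
  μ^(1)=5; μ^(2)=2; μ^(3)=-13

((1, 0, 0, 3, 3); (1, 1, 0, 0, 0); (0, 1, 1, 0, 1))


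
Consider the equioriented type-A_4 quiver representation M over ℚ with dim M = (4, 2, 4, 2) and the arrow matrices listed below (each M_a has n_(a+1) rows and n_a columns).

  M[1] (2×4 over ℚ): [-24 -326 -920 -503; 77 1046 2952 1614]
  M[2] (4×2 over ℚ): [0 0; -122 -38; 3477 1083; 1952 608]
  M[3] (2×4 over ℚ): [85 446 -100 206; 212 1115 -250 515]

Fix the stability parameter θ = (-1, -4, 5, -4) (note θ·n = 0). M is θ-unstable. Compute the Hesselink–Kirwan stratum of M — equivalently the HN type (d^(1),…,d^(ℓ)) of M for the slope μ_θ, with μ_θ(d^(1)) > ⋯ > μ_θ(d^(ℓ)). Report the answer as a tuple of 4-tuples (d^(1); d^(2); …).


Via rank(M_{q-1}∘⋯∘M_p): M ≅ I[1,1]^2, I[1,2], I[1,3], I[3,3], I[3,4]^2.
μ_θ-semistable layers: μ^(1)=5; μ^(2)=1/2; μ^(3)=-1; μ^(4)=-5/2

((0, 0, 2, 0); (0, 0, 2, 2); (2, 0, 0, 0); (2, 2, 0, 0))


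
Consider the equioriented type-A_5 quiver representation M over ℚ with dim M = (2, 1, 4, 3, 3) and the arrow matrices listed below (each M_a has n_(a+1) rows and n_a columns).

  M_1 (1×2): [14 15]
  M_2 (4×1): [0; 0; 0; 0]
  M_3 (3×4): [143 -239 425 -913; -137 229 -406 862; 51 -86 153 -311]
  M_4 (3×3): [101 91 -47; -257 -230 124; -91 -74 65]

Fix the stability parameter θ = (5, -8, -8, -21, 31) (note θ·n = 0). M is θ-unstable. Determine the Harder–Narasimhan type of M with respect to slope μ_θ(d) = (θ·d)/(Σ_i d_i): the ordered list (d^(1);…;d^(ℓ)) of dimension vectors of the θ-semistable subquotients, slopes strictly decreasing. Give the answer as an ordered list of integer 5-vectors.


Barcode: M ≅ I[1,1], I[1,2], I[3,3], I[3,5]^3. HN layers by μ_θ (5 steps, strictly decreasing):
  μ^(1)=31; μ^(2)=5; μ^(3)=-3/2; μ^(4)=-8; μ^(5)=-29/2

((0, 0, 0, 0, 3); (1, 0, 0, 0, 0); (1, 1, 0, 0, 0); (0, 0, 1, 0, 0); (0, 0, 3, 3, 0))


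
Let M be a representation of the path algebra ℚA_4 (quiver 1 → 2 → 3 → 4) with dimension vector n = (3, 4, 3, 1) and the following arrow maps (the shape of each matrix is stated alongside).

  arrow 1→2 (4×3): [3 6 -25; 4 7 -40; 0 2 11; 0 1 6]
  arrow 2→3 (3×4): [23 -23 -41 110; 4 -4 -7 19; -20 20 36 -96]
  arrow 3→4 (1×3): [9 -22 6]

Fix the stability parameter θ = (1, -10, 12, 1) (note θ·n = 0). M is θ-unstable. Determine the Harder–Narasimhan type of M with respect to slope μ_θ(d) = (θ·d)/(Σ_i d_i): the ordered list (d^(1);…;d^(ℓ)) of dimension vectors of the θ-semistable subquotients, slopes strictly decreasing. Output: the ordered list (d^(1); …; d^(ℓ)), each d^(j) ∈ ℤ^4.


Barcode: M ≅ I[1,2], I[1,3], I[1,4], I[2,2], I[3,3]. HN layers by μ_θ (4 steps, strictly decreasing):
  μ^(1)=12; μ^(2)=13/2; μ^(3)=-9/2; μ^(4)=-10

((0, 0, 2, 0); (0, 0, 1, 1); (3, 3, 0, 0); (0, 1, 0, 0))


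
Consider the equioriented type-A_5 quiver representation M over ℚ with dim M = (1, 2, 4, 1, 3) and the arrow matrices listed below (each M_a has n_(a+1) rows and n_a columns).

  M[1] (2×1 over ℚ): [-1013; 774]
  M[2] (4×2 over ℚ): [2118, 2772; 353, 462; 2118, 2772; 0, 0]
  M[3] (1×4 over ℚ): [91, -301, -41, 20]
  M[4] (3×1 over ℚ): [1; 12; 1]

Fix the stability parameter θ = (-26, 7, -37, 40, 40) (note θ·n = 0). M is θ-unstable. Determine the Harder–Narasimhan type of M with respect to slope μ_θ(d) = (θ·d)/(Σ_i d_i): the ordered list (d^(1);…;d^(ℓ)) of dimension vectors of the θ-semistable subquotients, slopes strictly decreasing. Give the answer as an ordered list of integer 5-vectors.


Barcode: M ≅ I[1,5], I[2,2], I[3,3]^3, I[5,5]^2. HN layers by μ_θ (5 steps, strictly decreasing):
  μ^(1)=40; μ^(2)=7; μ^(3)=-15; μ^(4)=-26; μ^(5)=-37

((0, 0, 0, 1, 3); (0, 1, 0, 0, 0); (0, 1, 1, 0, 0); (1, 0, 0, 0, 0); (0, 0, 3, 0, 0))


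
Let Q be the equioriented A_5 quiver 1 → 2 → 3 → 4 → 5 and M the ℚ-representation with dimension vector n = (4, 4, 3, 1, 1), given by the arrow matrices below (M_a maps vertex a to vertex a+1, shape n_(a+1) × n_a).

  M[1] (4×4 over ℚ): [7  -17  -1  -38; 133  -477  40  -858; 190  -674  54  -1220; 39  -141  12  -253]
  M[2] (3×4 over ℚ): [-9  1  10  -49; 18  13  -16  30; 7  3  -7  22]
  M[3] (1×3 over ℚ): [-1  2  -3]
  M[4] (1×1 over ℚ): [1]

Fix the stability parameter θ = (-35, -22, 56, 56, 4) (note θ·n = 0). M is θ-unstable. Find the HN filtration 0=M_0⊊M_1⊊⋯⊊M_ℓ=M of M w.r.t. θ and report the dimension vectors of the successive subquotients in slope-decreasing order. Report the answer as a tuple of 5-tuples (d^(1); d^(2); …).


Barcode: M ≅ I[1,2], I[1,3]^2, I[1,5]. HN layers by μ_θ (4 steps, strictly decreasing):
  μ^(1)=56; μ^(2)=116/3; μ^(3)=-22; μ^(4)=-35

((0, 0, 2, 0, 0); (0, 0, 1, 1, 1); (0, 4, 0, 0, 0); (4, 0, 0, 0, 0))


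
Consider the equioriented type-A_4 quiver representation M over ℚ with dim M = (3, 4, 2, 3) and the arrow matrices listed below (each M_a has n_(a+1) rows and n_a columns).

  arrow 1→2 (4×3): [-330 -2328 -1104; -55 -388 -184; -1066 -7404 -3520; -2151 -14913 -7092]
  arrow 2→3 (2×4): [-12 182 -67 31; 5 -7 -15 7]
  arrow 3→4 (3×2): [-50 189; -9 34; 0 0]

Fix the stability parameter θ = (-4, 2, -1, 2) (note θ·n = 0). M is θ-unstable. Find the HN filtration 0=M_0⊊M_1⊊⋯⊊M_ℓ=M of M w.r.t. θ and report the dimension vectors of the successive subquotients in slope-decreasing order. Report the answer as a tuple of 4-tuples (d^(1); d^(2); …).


Interval decomposition of M: I[1,1], I[1,4]^2, I[2,2]^2, I[4,4].
HN type (ℓ=3): μ^(1)=2; μ^(2)=1/2; μ^(3)=-4

((0, 2, 0, 3); (0, 2, 2, 0); (3, 0, 0, 0))


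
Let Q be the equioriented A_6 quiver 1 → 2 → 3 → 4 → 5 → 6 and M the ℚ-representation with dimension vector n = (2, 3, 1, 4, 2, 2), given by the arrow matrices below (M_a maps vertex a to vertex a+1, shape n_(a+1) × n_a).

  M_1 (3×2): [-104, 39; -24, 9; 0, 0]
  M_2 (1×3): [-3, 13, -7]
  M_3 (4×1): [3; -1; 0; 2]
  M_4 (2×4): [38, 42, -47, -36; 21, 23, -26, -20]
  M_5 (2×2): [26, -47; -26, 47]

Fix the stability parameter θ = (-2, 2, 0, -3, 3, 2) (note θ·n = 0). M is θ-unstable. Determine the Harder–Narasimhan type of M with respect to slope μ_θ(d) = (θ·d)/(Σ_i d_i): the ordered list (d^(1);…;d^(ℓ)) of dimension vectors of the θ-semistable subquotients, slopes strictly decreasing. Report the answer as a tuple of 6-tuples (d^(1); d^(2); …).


Barcode: M ≅ I[1,1], I[1,2], I[2,2], I[2,4], I[4,4], I[4,5], I[4,6], I[6,6]. HN layers by μ_θ (6 steps, strictly decreasing):
  μ^(1)=3; μ^(2)=5/2; μ^(3)=2; μ^(4)=-1/3; μ^(5)=-2; μ^(6)=-3

((0, 0, 0, 0, 1, 0); (0, 0, 0, 0, 1, 1); (0, 2, 0, 0, 0, 1); (0, 1, 1, 1, 0, 0); (2, 0, 0, 0, 0, 0); (0, 0, 0, 3, 0, 0))


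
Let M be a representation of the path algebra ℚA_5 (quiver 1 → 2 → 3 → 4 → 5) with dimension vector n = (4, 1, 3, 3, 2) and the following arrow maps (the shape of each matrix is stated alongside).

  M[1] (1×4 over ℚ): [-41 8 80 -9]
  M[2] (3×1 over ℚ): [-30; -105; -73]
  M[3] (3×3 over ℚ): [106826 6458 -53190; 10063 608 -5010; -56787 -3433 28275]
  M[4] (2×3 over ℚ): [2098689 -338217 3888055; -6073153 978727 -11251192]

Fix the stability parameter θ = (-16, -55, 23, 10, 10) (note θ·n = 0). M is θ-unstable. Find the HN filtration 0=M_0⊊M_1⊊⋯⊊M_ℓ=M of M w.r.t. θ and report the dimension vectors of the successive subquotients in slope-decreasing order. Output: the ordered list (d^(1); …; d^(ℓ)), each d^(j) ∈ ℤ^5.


Barcode: M ≅ I[1,1]^3, I[1,3], I[3,5]^2, I[4,4]. HN layers by μ_θ (5 steps, strictly decreasing):
  μ^(1)=23; μ^(2)=43/3; μ^(3)=10; μ^(4)=-16; μ^(5)=-71/2

((0, 0, 1, 0, 0); (0, 0, 2, 2, 2); (0, 0, 0, 1, 0); (3, 0, 0, 0, 0); (1, 1, 0, 0, 0))


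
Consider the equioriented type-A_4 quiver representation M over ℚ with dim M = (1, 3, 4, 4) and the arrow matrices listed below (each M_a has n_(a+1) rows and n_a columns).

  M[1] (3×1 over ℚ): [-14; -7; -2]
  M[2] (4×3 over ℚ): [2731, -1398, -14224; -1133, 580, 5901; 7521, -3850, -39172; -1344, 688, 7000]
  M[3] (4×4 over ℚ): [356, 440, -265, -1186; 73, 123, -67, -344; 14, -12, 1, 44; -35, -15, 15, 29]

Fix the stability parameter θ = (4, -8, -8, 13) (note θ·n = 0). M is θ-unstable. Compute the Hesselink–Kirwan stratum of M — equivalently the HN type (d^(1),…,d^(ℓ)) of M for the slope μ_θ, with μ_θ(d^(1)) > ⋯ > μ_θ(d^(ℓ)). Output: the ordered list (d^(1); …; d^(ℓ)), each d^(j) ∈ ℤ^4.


Barcode: M ≅ I[1,2], I[2,4]^2, I[3,4]^2. HN layers by μ_θ (3 steps, strictly decreasing):
  μ^(1)=13; μ^(2)=-2; μ^(3)=-8

((0, 0, 0, 4); (1, 1, 0, 0); (0, 2, 4, 0))


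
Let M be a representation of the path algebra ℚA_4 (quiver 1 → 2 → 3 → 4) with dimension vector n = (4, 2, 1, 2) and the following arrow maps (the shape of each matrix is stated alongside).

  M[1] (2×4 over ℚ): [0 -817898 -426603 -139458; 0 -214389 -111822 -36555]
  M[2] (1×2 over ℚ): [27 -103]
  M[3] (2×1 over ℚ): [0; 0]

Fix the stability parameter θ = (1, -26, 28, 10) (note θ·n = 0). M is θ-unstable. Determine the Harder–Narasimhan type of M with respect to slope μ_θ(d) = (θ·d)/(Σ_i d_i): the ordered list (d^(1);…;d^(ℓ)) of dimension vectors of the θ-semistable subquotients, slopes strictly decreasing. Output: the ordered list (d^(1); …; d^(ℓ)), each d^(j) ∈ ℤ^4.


Barcode: M ≅ I[1,1]^2, I[1,2], I[1,3], I[4,4]^2. HN layers by μ_θ (4 steps, strictly decreasing):
  μ^(1)=28; μ^(2)=10; μ^(3)=1; μ^(4)=-25/2

((0, 0, 1, 0); (0, 0, 0, 2); (2, 0, 0, 0); (2, 2, 0, 0))


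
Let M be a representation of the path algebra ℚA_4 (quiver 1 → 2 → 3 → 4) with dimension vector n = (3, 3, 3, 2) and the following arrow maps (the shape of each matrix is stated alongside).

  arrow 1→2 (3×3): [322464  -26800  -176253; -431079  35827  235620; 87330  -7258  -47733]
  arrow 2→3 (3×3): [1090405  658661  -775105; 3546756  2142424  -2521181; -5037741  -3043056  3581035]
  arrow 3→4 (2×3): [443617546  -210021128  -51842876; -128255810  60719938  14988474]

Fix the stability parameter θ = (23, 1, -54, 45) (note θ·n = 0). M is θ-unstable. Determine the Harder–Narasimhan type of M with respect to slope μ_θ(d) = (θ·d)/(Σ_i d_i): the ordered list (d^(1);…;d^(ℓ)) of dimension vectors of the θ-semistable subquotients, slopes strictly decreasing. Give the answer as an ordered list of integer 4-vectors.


Interval decomposition of M: I[1,1], I[1,4]^2, I[2,3].
HN type (ℓ=4): μ^(1)=45; μ^(2)=23; μ^(3)=-10; μ^(4)=-53/2

((0, 0, 0, 2); (1, 0, 0, 0); (2, 2, 2, 0); (0, 1, 1, 0))


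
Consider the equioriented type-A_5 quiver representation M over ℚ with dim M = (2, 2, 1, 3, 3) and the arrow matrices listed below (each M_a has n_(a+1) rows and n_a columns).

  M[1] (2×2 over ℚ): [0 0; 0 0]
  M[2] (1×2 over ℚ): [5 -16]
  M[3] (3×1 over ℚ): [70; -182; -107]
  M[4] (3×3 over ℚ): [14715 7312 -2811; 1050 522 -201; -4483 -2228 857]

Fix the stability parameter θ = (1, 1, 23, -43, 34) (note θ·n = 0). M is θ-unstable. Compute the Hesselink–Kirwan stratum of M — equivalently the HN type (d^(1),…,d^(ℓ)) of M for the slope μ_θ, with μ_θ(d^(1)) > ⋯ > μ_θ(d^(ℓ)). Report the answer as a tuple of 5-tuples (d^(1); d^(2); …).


Interval decomposition of M: I[1,1]^2, I[2,2], I[2,5], I[4,4], I[4,5], I[5,5].
HN type (ℓ=4): μ^(1)=34; μ^(2)=1; μ^(3)=-19/3; μ^(4)=-43

((0, 0, 0, 0, 3); (2, 1, 0, 0, 0); (0, 1, 1, 1, 0); (0, 0, 0, 2, 0))


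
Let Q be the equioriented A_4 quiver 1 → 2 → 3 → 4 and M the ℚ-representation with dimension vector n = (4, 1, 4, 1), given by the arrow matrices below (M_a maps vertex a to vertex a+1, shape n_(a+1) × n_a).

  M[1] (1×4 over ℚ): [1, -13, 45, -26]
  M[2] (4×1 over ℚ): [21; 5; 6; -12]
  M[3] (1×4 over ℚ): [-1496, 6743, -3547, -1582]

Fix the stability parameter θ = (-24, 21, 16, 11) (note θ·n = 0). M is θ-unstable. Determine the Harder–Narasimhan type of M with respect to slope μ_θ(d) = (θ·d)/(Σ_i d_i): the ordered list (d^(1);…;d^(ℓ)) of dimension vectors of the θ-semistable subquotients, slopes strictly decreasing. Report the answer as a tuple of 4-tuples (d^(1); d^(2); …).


Interval decomposition of M: I[1,1]^3, I[1,4], I[3,3]^3.
HN type (ℓ=2): μ^(1)=16; μ^(2)=-24

((0, 1, 4, 1); (4, 0, 0, 0))


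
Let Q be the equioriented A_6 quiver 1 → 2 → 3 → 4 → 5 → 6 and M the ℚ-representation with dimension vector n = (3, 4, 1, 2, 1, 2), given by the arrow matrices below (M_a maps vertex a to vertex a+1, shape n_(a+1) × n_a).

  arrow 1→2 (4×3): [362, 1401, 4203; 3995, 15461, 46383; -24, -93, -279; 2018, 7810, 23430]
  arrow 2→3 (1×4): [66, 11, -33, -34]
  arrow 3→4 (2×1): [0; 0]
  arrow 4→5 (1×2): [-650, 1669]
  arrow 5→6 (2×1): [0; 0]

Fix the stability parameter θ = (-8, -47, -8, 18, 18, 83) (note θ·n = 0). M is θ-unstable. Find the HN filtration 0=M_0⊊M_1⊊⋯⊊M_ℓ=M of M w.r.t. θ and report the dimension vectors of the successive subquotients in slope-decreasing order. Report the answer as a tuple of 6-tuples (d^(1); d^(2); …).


Barcode: M ≅ I[1,1], I[1,2], I[1,3], I[2,2]^2, I[4,4], I[4,5], I[6,6]^2. HN layers by μ_θ (5 steps, strictly decreasing):
  μ^(1)=83; μ^(2)=18; μ^(3)=-8; μ^(4)=-55/2; μ^(5)=-47

((0, 0, 0, 0, 0, 2); (0, 0, 0, 2, 1, 0); (1, 0, 1, 0, 0, 0); (2, 2, 0, 0, 0, 0); (0, 2, 0, 0, 0, 0))


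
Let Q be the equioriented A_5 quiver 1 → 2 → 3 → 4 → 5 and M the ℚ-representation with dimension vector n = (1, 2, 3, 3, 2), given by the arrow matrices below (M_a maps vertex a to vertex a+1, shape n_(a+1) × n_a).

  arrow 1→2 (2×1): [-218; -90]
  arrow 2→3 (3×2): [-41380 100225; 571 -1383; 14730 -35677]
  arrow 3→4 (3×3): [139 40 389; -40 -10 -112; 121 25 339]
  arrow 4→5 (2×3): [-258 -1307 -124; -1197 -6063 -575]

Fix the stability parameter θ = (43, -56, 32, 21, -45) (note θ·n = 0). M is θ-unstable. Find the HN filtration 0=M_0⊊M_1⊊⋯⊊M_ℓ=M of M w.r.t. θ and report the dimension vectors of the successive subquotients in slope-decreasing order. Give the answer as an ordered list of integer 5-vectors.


Interval decomposition of M: I[1,3], I[2,5], I[3,5], I[4,4].
HN type (ℓ=5): μ^(1)=32; μ^(2)=21; μ^(3)=8/3; μ^(4)=-13/2; μ^(5)=-56

((0, 0, 1, 0, 0); (0, 0, 0, 1, 0); (0, 0, 2, 2, 2); (1, 1, 0, 0, 0); (0, 1, 0, 0, 0))


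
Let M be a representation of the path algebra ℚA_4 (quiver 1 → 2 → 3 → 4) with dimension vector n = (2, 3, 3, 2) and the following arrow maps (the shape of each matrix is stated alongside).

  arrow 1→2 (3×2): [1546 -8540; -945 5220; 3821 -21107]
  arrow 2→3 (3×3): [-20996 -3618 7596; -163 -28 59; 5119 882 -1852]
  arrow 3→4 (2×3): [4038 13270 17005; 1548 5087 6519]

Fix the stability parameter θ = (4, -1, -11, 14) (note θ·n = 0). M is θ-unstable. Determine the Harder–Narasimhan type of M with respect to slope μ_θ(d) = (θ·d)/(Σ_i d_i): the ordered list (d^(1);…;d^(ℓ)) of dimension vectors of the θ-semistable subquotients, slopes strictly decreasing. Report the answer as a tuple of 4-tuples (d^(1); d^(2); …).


Interval decomposition of M: I[1,4]^2, I[2,3].
HN type (ℓ=3): μ^(1)=14; μ^(2)=-8/3; μ^(3)=-6

((0, 0, 0, 2); (2, 2, 2, 0); (0, 1, 1, 0))


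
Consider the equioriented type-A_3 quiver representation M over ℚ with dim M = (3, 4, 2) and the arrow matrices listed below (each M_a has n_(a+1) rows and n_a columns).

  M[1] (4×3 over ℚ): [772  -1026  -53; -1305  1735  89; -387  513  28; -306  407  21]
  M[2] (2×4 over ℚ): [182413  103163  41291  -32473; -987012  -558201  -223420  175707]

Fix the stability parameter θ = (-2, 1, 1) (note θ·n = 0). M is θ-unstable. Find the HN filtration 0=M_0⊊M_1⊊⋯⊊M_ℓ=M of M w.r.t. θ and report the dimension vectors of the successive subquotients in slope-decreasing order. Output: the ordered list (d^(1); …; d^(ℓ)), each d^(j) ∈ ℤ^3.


Interval decomposition of M: I[1,2], I[1,3]^2, I[2,2].
HN type (ℓ=2): μ^(1)=1; μ^(2)=-2

((0, 4, 2); (3, 0, 0))


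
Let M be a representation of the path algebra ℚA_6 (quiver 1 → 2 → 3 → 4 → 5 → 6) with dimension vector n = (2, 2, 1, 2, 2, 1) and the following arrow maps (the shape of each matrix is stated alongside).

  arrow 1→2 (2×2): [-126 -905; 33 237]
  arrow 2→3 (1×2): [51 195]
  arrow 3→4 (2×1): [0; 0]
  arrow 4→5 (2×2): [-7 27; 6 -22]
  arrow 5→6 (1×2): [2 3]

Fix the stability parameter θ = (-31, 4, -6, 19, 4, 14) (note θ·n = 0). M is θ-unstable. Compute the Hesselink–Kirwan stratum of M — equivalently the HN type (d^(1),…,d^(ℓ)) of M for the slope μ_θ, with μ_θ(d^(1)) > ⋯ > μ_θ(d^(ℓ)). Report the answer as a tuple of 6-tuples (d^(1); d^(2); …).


Interval decomposition of M: I[1,2], I[1,3], I[4,5], I[4,6].
HN type (ℓ=5): μ^(1)=14; μ^(2)=23/2; μ^(3)=4; μ^(4)=-1; μ^(5)=-31

((0, 0, 0, 0, 0, 1); (0, 0, 0, 2, 2, 0); (0, 1, 0, 0, 0, 0); (0, 1, 1, 0, 0, 0); (2, 0, 0, 0, 0, 0))


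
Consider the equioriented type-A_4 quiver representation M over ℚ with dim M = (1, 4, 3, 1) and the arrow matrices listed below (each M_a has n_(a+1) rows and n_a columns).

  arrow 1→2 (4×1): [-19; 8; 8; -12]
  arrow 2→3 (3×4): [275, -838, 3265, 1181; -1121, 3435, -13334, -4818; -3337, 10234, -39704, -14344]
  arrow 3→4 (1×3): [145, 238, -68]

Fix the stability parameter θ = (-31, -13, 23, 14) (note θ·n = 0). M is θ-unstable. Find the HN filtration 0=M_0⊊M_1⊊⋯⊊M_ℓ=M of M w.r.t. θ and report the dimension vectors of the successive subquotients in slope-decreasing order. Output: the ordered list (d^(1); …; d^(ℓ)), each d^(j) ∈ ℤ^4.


Interval decomposition of M: I[1,4], I[2,2], I[2,3]^2.
HN type (ℓ=4): μ^(1)=23; μ^(2)=37/2; μ^(3)=-13; μ^(4)=-31

((0, 0, 2, 0); (0, 0, 1, 1); (0, 4, 0, 0); (1, 0, 0, 0))


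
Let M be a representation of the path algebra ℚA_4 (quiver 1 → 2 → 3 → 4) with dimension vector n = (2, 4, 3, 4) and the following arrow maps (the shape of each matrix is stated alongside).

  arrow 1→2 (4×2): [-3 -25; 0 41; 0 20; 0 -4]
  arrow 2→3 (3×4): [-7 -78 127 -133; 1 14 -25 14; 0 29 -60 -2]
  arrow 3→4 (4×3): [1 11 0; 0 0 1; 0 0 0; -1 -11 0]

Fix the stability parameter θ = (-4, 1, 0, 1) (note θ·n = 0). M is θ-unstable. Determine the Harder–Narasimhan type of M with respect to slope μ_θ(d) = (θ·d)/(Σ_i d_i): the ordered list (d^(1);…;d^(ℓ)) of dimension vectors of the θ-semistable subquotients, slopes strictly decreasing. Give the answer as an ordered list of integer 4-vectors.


Via rank(M_{q-1}∘⋯∘M_p): M ≅ I[1,4]^2, I[2,2], I[2,3], I[4,4]^2.
μ_θ-semistable layers: μ^(1)=1; μ^(2)=1/2; μ^(3)=-4

((0, 1, 0, 4); (0, 3, 3, 0); (2, 0, 0, 0))


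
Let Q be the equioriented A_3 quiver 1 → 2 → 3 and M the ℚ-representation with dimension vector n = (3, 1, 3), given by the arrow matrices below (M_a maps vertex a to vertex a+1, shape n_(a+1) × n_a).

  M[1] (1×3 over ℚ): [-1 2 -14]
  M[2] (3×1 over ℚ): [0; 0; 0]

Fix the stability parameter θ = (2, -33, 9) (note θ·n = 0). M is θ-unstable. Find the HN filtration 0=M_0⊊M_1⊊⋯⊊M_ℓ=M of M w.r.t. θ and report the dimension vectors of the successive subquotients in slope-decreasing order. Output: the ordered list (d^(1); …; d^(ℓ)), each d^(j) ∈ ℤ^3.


Interval decomposition of M: I[1,1]^2, I[1,2], I[3,3]^3.
HN type (ℓ=3): μ^(1)=9; μ^(2)=2; μ^(3)=-31/2

((0, 0, 3); (2, 0, 0); (1, 1, 0))


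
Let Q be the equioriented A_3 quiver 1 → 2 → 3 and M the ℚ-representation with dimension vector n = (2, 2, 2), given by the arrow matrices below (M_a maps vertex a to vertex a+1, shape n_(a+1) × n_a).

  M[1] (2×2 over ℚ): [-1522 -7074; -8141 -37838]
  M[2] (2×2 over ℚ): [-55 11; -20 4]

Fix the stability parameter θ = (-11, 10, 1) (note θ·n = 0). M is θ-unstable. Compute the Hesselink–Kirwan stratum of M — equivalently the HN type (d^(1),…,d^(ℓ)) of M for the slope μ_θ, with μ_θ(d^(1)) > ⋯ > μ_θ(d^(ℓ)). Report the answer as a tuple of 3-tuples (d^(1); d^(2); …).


Interval decomposition of M: I[1,2], I[1,3], I[3,3].
HN type (ℓ=4): μ^(1)=10; μ^(2)=11/2; μ^(3)=1; μ^(4)=-11

((0, 1, 0); (0, 1, 1); (0, 0, 1); (2, 0, 0))


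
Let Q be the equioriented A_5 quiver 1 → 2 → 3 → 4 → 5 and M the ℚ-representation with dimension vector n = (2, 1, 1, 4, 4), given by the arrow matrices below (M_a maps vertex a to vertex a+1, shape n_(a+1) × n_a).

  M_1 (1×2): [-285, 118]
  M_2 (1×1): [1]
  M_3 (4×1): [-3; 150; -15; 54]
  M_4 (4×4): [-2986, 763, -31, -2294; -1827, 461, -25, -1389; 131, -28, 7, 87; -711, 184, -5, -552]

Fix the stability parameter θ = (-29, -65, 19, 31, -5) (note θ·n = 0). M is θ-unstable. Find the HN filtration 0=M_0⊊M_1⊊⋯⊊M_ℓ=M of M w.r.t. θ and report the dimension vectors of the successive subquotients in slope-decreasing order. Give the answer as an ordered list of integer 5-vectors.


Via rank(M_{q-1}∘⋯∘M_p): M ≅ I[1,1], I[1,5], I[4,5]^3.
μ_θ-semistable layers: μ^(1)=15; μ^(2)=13; μ^(3)=-29; μ^(4)=-47

((0, 0, 1, 1, 1); (0, 0, 0, 3, 3); (1, 0, 0, 0, 0); (1, 1, 0, 0, 0))


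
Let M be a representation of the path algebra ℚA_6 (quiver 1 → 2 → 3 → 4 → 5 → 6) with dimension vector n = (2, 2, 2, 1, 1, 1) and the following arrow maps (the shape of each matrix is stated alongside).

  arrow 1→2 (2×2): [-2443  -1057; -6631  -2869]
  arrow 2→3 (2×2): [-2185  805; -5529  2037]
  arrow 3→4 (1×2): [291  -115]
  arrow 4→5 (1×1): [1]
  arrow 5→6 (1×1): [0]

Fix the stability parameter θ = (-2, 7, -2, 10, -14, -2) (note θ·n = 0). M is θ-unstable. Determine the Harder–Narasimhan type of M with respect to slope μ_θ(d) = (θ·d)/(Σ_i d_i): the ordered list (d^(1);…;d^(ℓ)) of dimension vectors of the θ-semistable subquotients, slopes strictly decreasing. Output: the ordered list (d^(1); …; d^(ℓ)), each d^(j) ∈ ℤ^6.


Interval decomposition of M: I[1,1], I[1,2], I[2,3], I[3,5], I[6,6].
HN type (ℓ=3): μ^(1)=7; μ^(2)=5/2; μ^(3)=-2

((0, 1, 0, 0, 0, 0); (0, 1, 1, 0, 0, 0); (2, 0, 1, 1, 1, 1))


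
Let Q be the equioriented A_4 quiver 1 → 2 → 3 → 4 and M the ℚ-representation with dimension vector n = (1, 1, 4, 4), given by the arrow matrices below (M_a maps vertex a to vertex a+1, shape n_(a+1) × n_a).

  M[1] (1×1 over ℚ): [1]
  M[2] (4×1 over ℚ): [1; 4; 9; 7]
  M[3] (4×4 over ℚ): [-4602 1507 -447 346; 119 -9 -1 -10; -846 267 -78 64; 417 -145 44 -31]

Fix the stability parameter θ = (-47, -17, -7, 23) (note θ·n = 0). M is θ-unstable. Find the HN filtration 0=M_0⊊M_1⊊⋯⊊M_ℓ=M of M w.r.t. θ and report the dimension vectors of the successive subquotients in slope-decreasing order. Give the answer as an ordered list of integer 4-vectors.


Barcode: M ≅ I[1,4], I[3,4]^3. HN layers by μ_θ (4 steps, strictly decreasing):
  μ^(1)=23; μ^(2)=-7; μ^(3)=-17; μ^(4)=-47

((0, 0, 0, 4); (0, 0, 4, 0); (0, 1, 0, 0); (1, 0, 0, 0))


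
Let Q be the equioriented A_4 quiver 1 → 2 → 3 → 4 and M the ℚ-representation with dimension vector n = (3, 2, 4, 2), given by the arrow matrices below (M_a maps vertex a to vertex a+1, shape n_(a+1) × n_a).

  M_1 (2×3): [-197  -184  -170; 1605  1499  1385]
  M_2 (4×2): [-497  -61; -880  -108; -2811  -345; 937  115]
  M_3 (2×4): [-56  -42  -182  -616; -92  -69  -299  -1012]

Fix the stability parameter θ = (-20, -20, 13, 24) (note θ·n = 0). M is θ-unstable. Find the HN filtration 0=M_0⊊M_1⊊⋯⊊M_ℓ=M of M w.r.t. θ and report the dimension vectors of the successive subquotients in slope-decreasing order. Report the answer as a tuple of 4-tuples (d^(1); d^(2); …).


Via rank(M_{q-1}∘⋯∘M_p): M ≅ I[1,1], I[1,3], I[1,4], I[3,3]^2, I[4,4].
μ_θ-semistable layers: μ^(1)=24; μ^(2)=13; μ^(3)=-20

((0, 0, 0, 2); (0, 0, 4, 0); (3, 2, 0, 0))
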